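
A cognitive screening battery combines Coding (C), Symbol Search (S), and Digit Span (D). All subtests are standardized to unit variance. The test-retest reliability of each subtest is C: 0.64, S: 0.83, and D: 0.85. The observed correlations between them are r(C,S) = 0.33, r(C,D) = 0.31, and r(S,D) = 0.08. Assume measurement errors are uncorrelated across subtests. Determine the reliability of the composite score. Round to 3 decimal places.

Var(C+S+D) = 3 + 2·[0.33 + 0.31 + 0.08] = 3 + 1.44 = 4.44.
With uncorrelated errors the cross-covariances are all true-score covariance, so they carry over unchanged; only the diagonal terms shrink to ρᵢσᵢ².
True-score variance = [0.64 + 0.83 + 0.85] + 1.44 = 2.32 + 1.44 = 3.76.
Reliability = 3.76 / 4.44 = 0.847.

0.847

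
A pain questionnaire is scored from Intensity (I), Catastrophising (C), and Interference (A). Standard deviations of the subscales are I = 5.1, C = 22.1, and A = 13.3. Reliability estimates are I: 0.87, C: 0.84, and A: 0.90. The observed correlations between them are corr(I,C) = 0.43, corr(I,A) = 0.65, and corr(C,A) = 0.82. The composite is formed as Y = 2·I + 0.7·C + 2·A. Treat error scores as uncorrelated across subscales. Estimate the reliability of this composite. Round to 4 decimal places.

0.9446

Var(Y) = 2²·5.1² + 0.7²·22.1² + 2²·13.3² + 2·[1.4·5.1·22.1·0.43 + 4·5.1·13.3·0.65 + 1.4·22.1·13.3·0.82] = 1050.92 + 1163.28 = 2214.2.
Because errors are independent across components, Cov(Tᵢ,Tⱼ) = Cov(Xᵢ,Xⱼ); the off-diagonal part of the true-score variance is the same as above.
True-score variance = [2²·5.1²·0.87 + 0.7²·22.1²·0.84 + 2²·13.3²·0.90] + 1163.28 = 928.348 + 1163.28 = 2091.63.
Reliability = 2091.63 / 2214.2 = 0.9446.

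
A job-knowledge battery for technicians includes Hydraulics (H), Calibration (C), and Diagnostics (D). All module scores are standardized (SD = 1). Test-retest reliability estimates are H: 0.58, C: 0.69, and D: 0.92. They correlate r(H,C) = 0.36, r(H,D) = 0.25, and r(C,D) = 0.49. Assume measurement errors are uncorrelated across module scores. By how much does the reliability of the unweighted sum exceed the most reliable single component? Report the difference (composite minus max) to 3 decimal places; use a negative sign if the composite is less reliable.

Var(sum) = 3 + 2.2 = 5.2; true-score variance = 2.19 + 2.2 = 4.39; composite reliability = 0.8442.
Max component reliability = 0.9200.
Difference = 0.8442 − 0.9200 = -0.076.

-0.076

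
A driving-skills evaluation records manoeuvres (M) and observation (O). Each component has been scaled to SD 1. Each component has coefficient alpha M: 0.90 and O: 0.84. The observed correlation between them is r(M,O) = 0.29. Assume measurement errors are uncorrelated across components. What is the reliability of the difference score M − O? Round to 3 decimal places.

0.817

Var(M−O) = 1 + 1 − 2·0.29 = 2 − 0.58 = 1.42.
With uncorrelated errors the cross-covariances are all true-score covariance, so they carry over unchanged; only the diagonal terms shrink to ρᵢσᵢ².
True-score variance = [0.90 + 0.84] − 0.58 = 1.74 − 0.58 = 1.16.
Reliability = 1.16 / 1.42 = 0.817.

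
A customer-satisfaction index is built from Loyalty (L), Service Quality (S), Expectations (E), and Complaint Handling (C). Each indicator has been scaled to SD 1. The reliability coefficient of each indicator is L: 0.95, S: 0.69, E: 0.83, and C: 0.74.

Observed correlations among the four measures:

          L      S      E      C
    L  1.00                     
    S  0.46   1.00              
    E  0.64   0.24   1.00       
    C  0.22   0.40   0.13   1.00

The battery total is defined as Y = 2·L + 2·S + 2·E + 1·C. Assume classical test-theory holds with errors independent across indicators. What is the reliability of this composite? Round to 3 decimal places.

0.911

Var(Y) = 2² + 2² + 2² + 1 + 2·[4·0.46 + 4·0.64 + 2·0.22 + 4·0.24 + 2·0.40 + 2·0.13] = 13 + 13.72 = 26.72.
With uncorrelated errors the cross-covariances are all true-score covariance, so they carry over unchanged; only the diagonal terms shrink to ρᵢσᵢ².
True-score variance = [2²·0.95 + 2²·0.69 + 2²·0.83 + 0.74] + 13.72 = 10.62 + 13.72 = 24.34.
Reliability = 24.34 / 26.72 = 0.911.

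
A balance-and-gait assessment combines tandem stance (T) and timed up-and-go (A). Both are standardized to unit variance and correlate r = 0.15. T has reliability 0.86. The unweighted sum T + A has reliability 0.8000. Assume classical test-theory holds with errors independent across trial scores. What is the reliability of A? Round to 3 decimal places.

Var(T+A) = 2 + 2·0.15 = 2.300.
True-score variance = ρ_T + ρ_A + 2·0.15, so 0.8000 = (0.86 + ρ_A + 0.30) / 2.300.
ρ_A = 0.8000·2.300 − 0.86 − 0.30 = 0.680.

0.680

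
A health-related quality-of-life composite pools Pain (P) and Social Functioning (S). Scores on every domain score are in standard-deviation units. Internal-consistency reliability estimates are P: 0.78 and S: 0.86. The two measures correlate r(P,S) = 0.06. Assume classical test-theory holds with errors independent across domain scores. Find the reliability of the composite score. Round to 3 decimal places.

0.830

Var(P+S) = 2 + 2·[0.06] = 2 + 0.12 = 2.12.
Because errors are independent across components, Cov(Tᵢ,Tⱼ) = Cov(Xᵢ,Xⱼ); the off-diagonal part of the true-score variance is the same as above.
True-score variance = [0.78 + 0.86] + 0.12 = 1.64 + 0.12 = 1.76.
Reliability = 1.76 / 2.12 = 0.830.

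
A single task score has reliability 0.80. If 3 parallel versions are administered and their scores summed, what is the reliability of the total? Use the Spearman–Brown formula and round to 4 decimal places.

0.9231

ρ_k = kρ / (1 + (k−1)ρ) = 3·0.80 / (1 + 2·0.80) = 2.400 / 2.600 = 0.9231.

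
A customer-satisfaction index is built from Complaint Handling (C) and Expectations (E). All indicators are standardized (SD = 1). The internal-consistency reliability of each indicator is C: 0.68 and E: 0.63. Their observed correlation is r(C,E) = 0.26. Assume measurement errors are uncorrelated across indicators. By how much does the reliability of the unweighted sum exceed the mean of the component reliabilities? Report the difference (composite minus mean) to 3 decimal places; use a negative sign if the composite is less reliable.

0.071

Var(sum) = 2 + 0.52 = 2.52; true-score variance = 1.31 + 0.52 = 1.83; composite reliability = 0.7262.
Mean component reliability = 0.6550.
Difference = 0.7262 − 0.6550 = 0.071.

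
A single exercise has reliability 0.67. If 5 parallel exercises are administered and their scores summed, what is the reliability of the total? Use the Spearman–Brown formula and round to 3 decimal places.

0.910

ρ_k = kρ / (1 + (k−1)ρ) = 5·0.67 / (1 + 4·0.67) = 3.350 / 3.680 = 0.910.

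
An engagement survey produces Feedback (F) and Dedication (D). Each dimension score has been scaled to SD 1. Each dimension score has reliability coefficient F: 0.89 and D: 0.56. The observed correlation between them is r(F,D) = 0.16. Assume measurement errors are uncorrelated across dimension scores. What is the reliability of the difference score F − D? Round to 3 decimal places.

0.673

Var(F−D) = 1 + 1 − 2·0.16 = 2 − 0.32 = 1.68.
Because errors are independent across components, Cov(Tᵢ,Tⱼ) = Cov(Xᵢ,Xⱼ); the off-diagonal part of the true-score variance is the same as above.
True-score variance = [0.89 + 0.56] − 0.32 = 1.45 − 0.32 = 1.13.
Reliability = 1.13 / 1.68 = 0.673.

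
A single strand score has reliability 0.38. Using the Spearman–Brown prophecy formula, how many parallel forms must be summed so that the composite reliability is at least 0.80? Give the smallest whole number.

7

k ≥ ρ*(1−ρ₁)/(ρ₁(1−ρ*)) = 0.80·0.62 / (0.38·0.20) = 6.526.
Smallest integer k = 7.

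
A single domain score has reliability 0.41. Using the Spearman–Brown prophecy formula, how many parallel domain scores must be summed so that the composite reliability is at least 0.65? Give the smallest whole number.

3

k ≥ ρ*(1−ρ₁)/(ρ₁(1−ρ*)) = 0.65·0.59 / (0.41·0.35) = 2.672.
Smallest integer k = 3.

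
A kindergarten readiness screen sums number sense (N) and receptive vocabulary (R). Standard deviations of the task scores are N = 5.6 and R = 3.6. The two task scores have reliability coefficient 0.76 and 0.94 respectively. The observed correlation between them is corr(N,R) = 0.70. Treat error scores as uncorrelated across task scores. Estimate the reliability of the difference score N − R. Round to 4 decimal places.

0.4841

Var(N−R) = 5.6² + 3.6² − 2·5.6·3.6·0.70 = 44.32 − 28.224 = 16.096.
With uncorrelated errors the cross-covariances are all true-score covariance, so they carry over unchanged; only the diagonal terms shrink to ρᵢσᵢ².
True-score variance = [5.6²·0.76 + 3.6²·0.94] − 28.224 = 36.016 − 28.224 = 7.792.
Reliability = 7.792 / 16.096 = 0.4841.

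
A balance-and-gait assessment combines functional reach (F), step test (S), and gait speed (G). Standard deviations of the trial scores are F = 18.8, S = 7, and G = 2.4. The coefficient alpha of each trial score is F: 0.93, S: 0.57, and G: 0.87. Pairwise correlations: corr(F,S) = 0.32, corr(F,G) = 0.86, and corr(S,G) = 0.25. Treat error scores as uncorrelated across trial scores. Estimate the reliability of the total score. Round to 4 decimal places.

0.9195

Var(F+S+G) = 18.8² + 7² + 2.4² + 2·[18.8·7·0.32 + 18.8·2.4·0.86 + 7·2.4·0.25] = 408.2 + 170.23 = 578.43.
Because errors are independent across components, Cov(Tᵢ,Tⱼ) = Cov(Xᵢ,Xⱼ); the off-diagonal part of the true-score variance is the same as above.
True-score variance = [18.8²·0.93 + 7²·0.57 + 2.4²·0.87] + 170.23 = 361.64 + 170.23 = 531.871.
Reliability = 531.871 / 578.43 = 0.9195.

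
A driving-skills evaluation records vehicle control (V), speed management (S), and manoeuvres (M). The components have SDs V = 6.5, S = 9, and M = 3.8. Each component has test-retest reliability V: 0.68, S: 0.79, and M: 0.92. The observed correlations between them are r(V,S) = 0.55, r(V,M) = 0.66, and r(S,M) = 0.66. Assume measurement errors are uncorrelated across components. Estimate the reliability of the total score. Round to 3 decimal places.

Var(V+S+M) = 6.5² + 9² + 3.8² + 2·[6.5·9·0.55 + 6.5·3.8·0.66 + 9·3.8·0.66] = 137.69 + 142.098 = 279.788.
Because errors are independent across components, Cov(Tᵢ,Tⱼ) = Cov(Xᵢ,Xⱼ); the off-diagonal part of the true-score variance is the same as above.
True-score variance = [6.5²·0.68 + 9²·0.79 + 3.8²·0.92] + 142.098 = 106.005 + 142.098 = 248.103.
Reliability = 248.103 / 279.788 = 0.887.

0.887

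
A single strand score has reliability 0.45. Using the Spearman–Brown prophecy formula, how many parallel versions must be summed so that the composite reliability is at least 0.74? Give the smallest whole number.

k ≥ ρ*(1−ρ₁)/(ρ₁(1−ρ*)) = 0.74·0.55 / (0.45·0.26) = 3.479.
Smallest integer k = 4.

4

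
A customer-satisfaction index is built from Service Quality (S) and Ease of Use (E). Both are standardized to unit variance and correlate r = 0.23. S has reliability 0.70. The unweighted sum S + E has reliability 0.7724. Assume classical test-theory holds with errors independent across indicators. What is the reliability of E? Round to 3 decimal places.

0.740

Var(S+E) = 2 + 2·0.23 = 2.460.
True-score variance = ρ_S + ρ_E + 2·0.23, so 0.7724 = (0.70 + ρ_E + 0.46) / 2.460.
ρ_E = 0.7724·2.460 − 0.70 − 0.46 = 0.740.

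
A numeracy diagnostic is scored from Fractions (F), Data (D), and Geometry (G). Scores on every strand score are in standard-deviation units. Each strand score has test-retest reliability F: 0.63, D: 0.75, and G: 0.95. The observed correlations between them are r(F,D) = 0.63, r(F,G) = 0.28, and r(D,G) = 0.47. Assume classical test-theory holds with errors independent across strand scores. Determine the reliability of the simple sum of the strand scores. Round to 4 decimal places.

0.8837

Var(F+D+G) = 3 + 2·[0.63 + 0.28 + 0.47] = 3 + 2.76 = 5.76.
With uncorrelated errors the cross-covariances are all true-score covariance, so they carry over unchanged; only the diagonal terms shrink to ρᵢσᵢ².
True-score variance = [0.63 + 0.75 + 0.95] + 2.76 = 2.33 + 2.76 = 5.09.
Reliability = 5.09 / 5.76 = 0.8837.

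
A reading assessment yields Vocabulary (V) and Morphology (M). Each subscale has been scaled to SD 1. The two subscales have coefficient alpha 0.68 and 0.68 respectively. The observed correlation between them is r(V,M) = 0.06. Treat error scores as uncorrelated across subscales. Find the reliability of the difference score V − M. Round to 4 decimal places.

Var(V−M) = 1 + 1 − 2·0.06 = 2 − 0.12 = 1.88.
With uncorrelated errors the cross-covariances are all true-score covariance, so they carry over unchanged; only the diagonal terms shrink to ρᵢσᵢ².
True-score variance = [0.68 + 0.68] − 0.12 = 1.36 − 0.12 = 1.24.
Reliability = 1.24 / 1.88 = 0.6596.

0.6596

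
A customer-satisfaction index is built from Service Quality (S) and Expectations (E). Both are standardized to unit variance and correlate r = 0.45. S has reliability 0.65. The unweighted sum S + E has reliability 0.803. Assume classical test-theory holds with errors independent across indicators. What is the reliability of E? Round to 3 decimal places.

0.779

Var(S+E) = 2 + 2·0.45 = 2.900.
True-score variance = ρ_S + ρ_E + 2·0.45, so 0.803 = (0.65 + ρ_E + 0.90) / 2.900.
ρ_E = 0.803·2.900 − 0.65 − 0.90 = 0.779.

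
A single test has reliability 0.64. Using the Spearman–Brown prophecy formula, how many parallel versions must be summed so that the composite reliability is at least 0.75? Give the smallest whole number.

2

k ≥ ρ*(1−ρ₁)/(ρ₁(1−ρ*)) = 0.75·0.36 / (0.64·0.25) = 1.688.
Smallest integer k = 2.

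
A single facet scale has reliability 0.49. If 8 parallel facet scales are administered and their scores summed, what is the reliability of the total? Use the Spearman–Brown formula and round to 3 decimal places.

ρ_k = kρ / (1 + (k−1)ρ) = 8·0.49 / (1 + 7·0.49) = 3.920 / 4.430 = 0.885.

0.885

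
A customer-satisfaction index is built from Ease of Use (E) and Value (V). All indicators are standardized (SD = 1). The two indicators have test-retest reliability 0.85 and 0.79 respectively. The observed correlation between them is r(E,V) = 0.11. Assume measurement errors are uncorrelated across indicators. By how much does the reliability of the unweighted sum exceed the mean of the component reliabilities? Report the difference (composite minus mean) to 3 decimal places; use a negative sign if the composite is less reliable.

0.018

Var(sum) = 2 + 0.22 = 2.22; true-score variance = 1.64 + 0.22 = 1.86; composite reliability = 0.8378.
Mean component reliability = 0.8200.
Difference = 0.8378 − 0.8200 = 0.018.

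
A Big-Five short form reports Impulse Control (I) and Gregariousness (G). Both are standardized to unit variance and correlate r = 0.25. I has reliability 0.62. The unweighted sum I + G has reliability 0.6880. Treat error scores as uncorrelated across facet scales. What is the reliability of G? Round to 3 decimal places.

Var(I+G) = 2 + 2·0.25 = 2.500.
True-score variance = ρ_I + ρ_G + 2·0.25, so 0.6880 = (0.62 + ρ_G + 0.50) / 2.500.
ρ_G = 0.6880·2.500 − 0.62 − 0.50 = 0.600.

0.600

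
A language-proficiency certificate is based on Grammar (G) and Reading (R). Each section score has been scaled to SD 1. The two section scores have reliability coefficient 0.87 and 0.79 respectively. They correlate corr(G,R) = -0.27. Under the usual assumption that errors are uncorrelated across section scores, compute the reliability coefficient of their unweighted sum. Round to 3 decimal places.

Var(G+R) = 2 + 2·[(-0.27)] = 2 − 0.54 = 1.46.
Under uncorrelated errors the observed covariances equal the true-score covariances, so only the own-variance terms attenuate.
True-score variance = [0.87 + 0.79] − 0.54 = 1.66 − 0.54 = 1.12.
Reliability = 1.12 / 1.46 = 0.767.

0.767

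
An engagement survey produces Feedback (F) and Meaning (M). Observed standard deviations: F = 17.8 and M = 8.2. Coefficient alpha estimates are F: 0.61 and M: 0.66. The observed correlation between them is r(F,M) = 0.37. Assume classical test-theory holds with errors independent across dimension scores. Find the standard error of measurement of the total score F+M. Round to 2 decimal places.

Var(total) = 384.08 + 108.01 = 492.09.
True-score variance = 237.651 + 108.01 = 345.661, so reliability = 0.7024.
Error variance = 492.09 − 345.661 = 146.429; SEM = √146.429 = 12.10.

12.10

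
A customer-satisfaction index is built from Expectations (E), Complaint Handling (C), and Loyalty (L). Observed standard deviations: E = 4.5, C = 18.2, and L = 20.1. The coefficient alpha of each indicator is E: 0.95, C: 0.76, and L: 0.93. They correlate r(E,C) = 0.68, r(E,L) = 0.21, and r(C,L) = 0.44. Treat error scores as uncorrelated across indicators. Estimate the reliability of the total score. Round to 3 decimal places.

Var(E+C+L) = 4.5² + 18.2² + 20.1² + 2·[4.5·18.2·0.68 + 4.5·20.1·0.21 + 18.2·20.1·0.44] = 755.5 + 471.295 = 1226.79.
With uncorrelated errors the cross-covariances are all true-score covariance, so they carry over unchanged; only the diagonal terms shrink to ρᵢσᵢ².
True-score variance = [4.5²·0.95 + 18.2²·0.76 + 20.1²·0.93] + 471.295 = 646.709 + 471.295 = 1118.
Reliability = 1118 / 1226.79 = 0.911.

0.911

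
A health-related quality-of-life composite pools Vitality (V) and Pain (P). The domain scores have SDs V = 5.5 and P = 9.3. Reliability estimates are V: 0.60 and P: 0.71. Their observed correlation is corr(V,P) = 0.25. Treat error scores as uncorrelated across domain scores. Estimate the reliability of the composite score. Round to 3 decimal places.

0.739

Var(V+P) = 5.5² + 9.3² + 2·[5.5·9.3·0.25] = 116.74 + 25.575 = 142.315.
With uncorrelated errors the cross-covariances are all true-score covariance, so they carry over unchanged; only the diagonal terms shrink to ρᵢσᵢ².
True-score variance = [5.5²·0.60 + 9.3²·0.71] + 25.575 = 79.5579 + 25.575 = 105.133.
Reliability = 105.133 / 142.315 = 0.739.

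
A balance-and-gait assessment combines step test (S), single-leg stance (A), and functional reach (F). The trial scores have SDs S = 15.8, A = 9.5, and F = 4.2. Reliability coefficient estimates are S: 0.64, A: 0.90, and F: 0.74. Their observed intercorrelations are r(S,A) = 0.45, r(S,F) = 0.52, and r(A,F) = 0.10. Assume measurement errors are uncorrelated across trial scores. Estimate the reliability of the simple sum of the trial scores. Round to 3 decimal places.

0.818

Var(S+A+F) = 15.8² + 9.5² + 4.2² + 2·[15.8·9.5·0.45 + 15.8·4.2·0.52 + 9.5·4.2·0.10] = 357.53 + 212.084 = 569.614.
Under uncorrelated errors the observed covariances equal the true-score covariances, so only the own-variance terms attenuate.
True-score variance = [15.8²·0.64 + 9.5²·0.90 + 4.2²·0.74] + 212.084 = 254.048 + 212.084 = 466.133.
Reliability = 466.133 / 569.614 = 0.818.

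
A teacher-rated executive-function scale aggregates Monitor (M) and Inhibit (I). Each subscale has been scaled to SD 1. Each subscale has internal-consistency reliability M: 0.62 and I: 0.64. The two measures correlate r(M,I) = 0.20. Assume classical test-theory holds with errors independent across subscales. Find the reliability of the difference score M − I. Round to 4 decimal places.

0.5375

Var(M−I) = 1 + 1 − 2·0.20 = 2 − 0.4 = 1.6.
With uncorrelated errors the cross-covariances are all true-score covariance, so they carry over unchanged; only the diagonal terms shrink to ρᵢσᵢ².
True-score variance = [0.62 + 0.64] − 0.4 = 1.26 − 0.4 = 0.86.
Reliability = 0.86 / 1.6 = 0.5375.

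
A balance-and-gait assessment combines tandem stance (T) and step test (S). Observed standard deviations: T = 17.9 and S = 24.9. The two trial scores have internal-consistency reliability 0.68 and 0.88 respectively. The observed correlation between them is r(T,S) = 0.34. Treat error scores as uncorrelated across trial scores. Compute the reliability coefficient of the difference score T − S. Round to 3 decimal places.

Var(T−S) = 17.9² + 24.9² − 2·17.9·24.9·0.34 = 940.42 − 303.083 = 637.337.
With uncorrelated errors the cross-covariances are all true-score covariance, so they carry over unchanged; only the diagonal terms shrink to ρᵢσᵢ².
True-score variance = [17.9²·0.68 + 24.9²·0.88] − 303.083 = 763.488 − 303.083 = 460.405.
Reliability = 460.405 / 637.337 = 0.722.

0.722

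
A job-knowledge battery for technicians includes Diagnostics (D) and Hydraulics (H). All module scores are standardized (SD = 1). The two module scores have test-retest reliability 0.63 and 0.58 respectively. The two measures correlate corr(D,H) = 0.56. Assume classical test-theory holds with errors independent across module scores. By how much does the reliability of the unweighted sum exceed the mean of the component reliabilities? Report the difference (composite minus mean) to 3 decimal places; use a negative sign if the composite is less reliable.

0.142

Var(sum) = 2 + 1.12 = 3.12; true-score variance = 1.21 + 1.12 = 2.33; composite reliability = 0.7468.
Mean component reliability = 0.6050.
Difference = 0.7468 − 0.6050 = 0.142.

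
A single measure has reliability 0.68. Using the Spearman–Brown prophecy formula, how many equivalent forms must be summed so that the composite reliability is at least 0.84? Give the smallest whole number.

k ≥ ρ*(1−ρ₁)/(ρ₁(1−ρ*)) = 0.84·0.32 / (0.68·0.16) = 2.471.
Smallest integer k = 3.

3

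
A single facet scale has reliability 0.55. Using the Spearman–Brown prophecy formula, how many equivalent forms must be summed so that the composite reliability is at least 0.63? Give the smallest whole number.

2

k ≥ ρ*(1−ρ₁)/(ρ₁(1−ρ*)) = 0.63·0.45 / (0.55·0.37) = 1.393.
Smallest integer k = 2.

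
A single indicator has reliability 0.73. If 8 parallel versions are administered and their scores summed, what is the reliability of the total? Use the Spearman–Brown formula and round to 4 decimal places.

ρ_k = kρ / (1 + (k−1)ρ) = 8·0.73 / (1 + 7·0.73) = 5.840 / 6.110 = 0.9558.

0.9558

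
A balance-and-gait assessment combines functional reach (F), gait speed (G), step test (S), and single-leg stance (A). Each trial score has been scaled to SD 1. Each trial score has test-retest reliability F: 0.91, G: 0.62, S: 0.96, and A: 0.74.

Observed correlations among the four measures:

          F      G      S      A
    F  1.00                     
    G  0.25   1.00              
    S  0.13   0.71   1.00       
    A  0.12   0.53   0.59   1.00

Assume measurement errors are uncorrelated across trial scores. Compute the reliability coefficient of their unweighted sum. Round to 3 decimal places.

Var(F+G+S+A) = 4 + 2·[0.25 + 0.13 + 0.12 + 0.71 + 0.53 + 0.59] = 4 + 4.66 = 8.66.
With uncorrelated errors the cross-covariances are all true-score covariance, so they carry over unchanged; only the diagonal terms shrink to ρᵢσᵢ².
True-score variance = [0.91 + 0.62 + 0.96 + 0.74] + 4.66 = 3.23 + 4.66 = 7.89.
Reliability = 7.89 / 8.66 = 0.911.

0.911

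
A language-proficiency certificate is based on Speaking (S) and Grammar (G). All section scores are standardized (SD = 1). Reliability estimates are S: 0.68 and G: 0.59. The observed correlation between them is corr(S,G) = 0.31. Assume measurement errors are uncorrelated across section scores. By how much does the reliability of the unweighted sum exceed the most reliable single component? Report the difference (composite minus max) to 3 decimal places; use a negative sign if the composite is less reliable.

0.041

Var(sum) = 2 + 0.62 = 2.62; true-score variance = 1.27 + 0.62 = 1.89; composite reliability = 0.7214.
Max component reliability = 0.6800.
Difference = 0.7214 − 0.6800 = 0.041.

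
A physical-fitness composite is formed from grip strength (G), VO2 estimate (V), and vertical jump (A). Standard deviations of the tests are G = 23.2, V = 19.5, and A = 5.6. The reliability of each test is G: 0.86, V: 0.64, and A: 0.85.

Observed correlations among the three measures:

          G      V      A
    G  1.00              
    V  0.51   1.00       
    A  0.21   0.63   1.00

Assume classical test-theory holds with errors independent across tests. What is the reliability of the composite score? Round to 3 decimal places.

0.865

Var(G+V+A) = 23.2² + 19.5² + 5.6² + 2·[23.2·19.5·0.51 + 23.2·5.6·0.21 + 19.5·5.6·0.63] = 949.85 + 653.606 = 1603.46.
Because errors are independent across components, Cov(Tᵢ,Tⱼ) = Cov(Xᵢ,Xⱼ); the off-diagonal part of the true-score variance is the same as above.
True-score variance = [23.2²·0.86 + 19.5²·0.64 + 5.6²·0.85] + 653.606 = 732.902 + 653.606 = 1386.51.
Reliability = 1386.51 / 1603.46 = 0.865.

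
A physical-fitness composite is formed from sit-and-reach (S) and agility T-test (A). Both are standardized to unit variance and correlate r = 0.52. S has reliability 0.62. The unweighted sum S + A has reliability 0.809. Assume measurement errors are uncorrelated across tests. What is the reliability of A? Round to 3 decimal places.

0.799

Var(S+A) = 2 + 2·0.52 = 3.040.
True-score variance = ρ_S + ρ_A + 2·0.52, so 0.809 = (0.62 + ρ_A + 1.04) / 3.040.
ρ_A = 0.809·3.040 − 0.62 − 1.04 = 0.799.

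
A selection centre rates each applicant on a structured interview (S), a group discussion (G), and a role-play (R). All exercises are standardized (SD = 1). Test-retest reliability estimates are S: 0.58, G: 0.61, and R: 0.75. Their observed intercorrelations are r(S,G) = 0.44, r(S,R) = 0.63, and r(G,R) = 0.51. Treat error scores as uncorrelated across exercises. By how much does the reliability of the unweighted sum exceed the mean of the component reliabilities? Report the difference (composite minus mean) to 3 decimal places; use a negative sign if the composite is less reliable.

0.181

Var(sum) = 3 + 3.16 = 6.16; true-score variance = 1.94 + 3.16 = 5.1; composite reliability = 0.8279.
Mean component reliability = 0.6467.
Difference = 0.8279 − 0.6467 = 0.181.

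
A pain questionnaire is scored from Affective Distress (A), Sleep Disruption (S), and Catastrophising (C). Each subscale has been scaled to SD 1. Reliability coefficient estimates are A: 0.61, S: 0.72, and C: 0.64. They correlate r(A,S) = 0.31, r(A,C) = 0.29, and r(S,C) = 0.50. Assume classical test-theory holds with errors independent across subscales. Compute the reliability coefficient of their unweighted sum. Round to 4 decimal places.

0.8019

Var(A+S+C) = 3 + 2·[0.31 + 0.29 + 0.50] = 3 + 2.2 = 5.2.
With uncorrelated errors the cross-covariances are all true-score covariance, so they carry over unchanged; only the diagonal terms shrink to ρᵢσᵢ².
True-score variance = [0.61 + 0.72 + 0.64] + 2.2 = 1.97 + 2.2 = 4.17.
Reliability = 4.17 / 5.2 = 0.8019.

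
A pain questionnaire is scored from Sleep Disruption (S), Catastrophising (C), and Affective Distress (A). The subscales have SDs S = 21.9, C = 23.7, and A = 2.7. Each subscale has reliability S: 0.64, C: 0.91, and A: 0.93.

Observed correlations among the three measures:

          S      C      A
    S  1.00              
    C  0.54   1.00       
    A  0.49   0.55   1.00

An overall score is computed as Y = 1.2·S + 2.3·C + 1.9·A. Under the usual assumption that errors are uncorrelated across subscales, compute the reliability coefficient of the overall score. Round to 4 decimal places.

Var(Y) = 1.2²·21.9² + 2.3²·23.7² + 1.9²·2.7² + 2·[2.76·21.9·23.7·0.54 + 2.28·21.9·2.7·0.49 + 4.37·23.7·2.7·0.55] = 3688.3 + 1986.84 = 5675.14.
Under uncorrelated errors the observed covariances equal the true-score covariances, so only the own-variance terms attenuate.
True-score variance = [1.2²·21.9²·0.64 + 2.3²·23.7²·0.91 + 1.9²·2.7²·0.93] + 1986.84 = 3170.4 + 1986.84 = 5157.25.
Reliability = 5157.25 / 5675.14 = 0.9087.

0.9087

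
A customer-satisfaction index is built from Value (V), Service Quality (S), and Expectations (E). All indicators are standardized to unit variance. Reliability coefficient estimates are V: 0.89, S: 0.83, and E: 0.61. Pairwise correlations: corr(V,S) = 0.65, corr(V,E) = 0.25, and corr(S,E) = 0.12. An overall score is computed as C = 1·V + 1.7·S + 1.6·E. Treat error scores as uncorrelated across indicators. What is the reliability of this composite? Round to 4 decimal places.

0.8418

Var(C) = 1 + 1.7² + 1.6² + 2·[1.7·0.65 + 1.6·0.25 + 2.72·0.12] = 6.45 + 3.6628 = 10.1128.
With uncorrelated errors the cross-covariances are all true-score covariance, so they carry over unchanged; only the diagonal terms shrink to ρᵢσᵢ².
True-score variance = [0.89 + 1.7²·0.83 + 1.6²·0.61] + 3.6628 = 4.8503 + 3.6628 = 8.5131.
Reliability = 8.5131 / 10.1128 = 0.8418.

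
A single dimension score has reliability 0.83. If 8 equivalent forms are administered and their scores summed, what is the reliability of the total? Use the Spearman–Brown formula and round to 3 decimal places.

ρ_k = kρ / (1 + (k−1)ρ) = 8·0.83 / (1 + 7·0.83) = 6.640 / 6.810 = 0.975.

0.975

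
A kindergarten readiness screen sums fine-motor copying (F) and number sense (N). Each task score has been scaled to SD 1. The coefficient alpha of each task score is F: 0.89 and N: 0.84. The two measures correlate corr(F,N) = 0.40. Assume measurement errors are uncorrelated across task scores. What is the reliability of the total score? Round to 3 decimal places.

Var(F+N) = 2 + 2·[0.40] = 2 + 0.8 = 2.8.
Because errors are independent across components, Cov(Tᵢ,Tⱼ) = Cov(Xᵢ,Xⱼ); the off-diagonal part of the true-score variance is the same as above.
True-score variance = [0.89 + 0.84] + 0.8 = 1.73 + 0.8 = 2.53.
Reliability = 2.53 / 2.8 = 0.904.

0.904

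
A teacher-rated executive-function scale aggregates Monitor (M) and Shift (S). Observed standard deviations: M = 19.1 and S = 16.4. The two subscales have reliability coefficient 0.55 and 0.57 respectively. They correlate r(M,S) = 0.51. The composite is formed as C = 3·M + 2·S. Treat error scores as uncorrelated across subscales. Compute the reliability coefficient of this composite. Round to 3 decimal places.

Var(C) = 3²·19.1² + 2²·16.4² + 2·[6·19.1·16.4·0.51] = 4359.13 + 1917.03 = 6276.16.
Under uncorrelated errors the observed covariances equal the true-score covariances, so only the own-variance terms attenuate.
True-score variance = [3²·19.1²·0.55 + 2²·16.4²·0.57] + 1917.03 = 2419.04 + 1917.03 = 4336.07.
Reliability = 4336.07 / 6276.16 = 0.691.

0.691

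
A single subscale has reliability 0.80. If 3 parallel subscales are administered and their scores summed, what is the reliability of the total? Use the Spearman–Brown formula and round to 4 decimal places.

0.9231

ρ_k = kρ / (1 + (k−1)ρ) = 3·0.80 / (1 + 2·0.80) = 2.400 / 2.600 = 0.9231.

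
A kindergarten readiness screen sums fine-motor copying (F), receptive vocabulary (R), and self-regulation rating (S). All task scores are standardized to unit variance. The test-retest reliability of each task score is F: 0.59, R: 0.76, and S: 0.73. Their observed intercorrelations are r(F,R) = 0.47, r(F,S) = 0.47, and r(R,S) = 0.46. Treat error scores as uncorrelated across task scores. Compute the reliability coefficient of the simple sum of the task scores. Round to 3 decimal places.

Var(F+R+S) = 3 + 2·[0.47 + 0.47 + 0.46] = 3 + 2.8 = 5.8.
Because errors are independent across components, Cov(Tᵢ,Tⱼ) = Cov(Xᵢ,Xⱼ); the off-diagonal part of the true-score variance is the same as above.
True-score variance = [0.59 + 0.76 + 0.73] + 2.8 = 2.08 + 2.8 = 4.88.
Reliability = 4.88 / 5.8 = 0.841.

0.841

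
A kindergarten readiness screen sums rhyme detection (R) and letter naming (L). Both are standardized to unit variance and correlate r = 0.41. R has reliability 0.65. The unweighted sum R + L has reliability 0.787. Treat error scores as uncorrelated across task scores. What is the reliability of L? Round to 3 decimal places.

Var(R+L) = 2 + 2·0.41 = 2.820.
True-score variance = ρ_R + ρ_L + 2·0.41, so 0.787 = (0.65 + ρ_L + 0.82) / 2.820.
ρ_L = 0.787·2.820 − 0.65 − 0.82 = 0.749.

0.749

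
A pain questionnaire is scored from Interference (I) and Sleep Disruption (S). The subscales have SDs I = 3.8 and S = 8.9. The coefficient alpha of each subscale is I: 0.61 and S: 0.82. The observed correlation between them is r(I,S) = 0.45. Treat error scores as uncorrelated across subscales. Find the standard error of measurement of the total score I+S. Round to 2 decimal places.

4.46

Var(total) = 93.65 + 30.438 = 124.088.
True-score variance = 73.7606 + 30.438 = 104.199, so reliability = 0.8397.
Error variance = 124.088 − 104.199 = 19.8894; SEM = √19.8894 = 4.46.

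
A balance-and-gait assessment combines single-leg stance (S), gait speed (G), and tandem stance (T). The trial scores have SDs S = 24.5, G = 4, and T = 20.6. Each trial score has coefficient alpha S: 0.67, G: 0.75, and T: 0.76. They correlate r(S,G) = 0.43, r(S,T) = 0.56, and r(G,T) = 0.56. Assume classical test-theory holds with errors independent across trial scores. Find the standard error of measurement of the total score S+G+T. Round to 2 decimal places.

Var(total) = 1040.61 + 741.832 = 1782.44.
True-score variance = 736.681 + 741.832 = 1478.51, so reliability = 0.8295.
Error variance = 1782.44 − 1478.51 = 303.929; SEM = √303.929 = 17.43.

17.43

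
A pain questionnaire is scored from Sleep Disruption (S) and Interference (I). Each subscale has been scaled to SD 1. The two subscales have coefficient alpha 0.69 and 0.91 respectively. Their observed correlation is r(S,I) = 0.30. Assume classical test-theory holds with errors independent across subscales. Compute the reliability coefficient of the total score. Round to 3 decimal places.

Var(S+I) = 2 + 2·[0.30] = 2 + 0.6 = 2.6.
Under uncorrelated errors the observed covariances equal the true-score covariances, so only the own-variance terms attenuate.
True-score variance = [0.69 + 0.91] + 0.6 = 1.6 + 0.6 = 2.2.
Reliability = 2.2 / 2.6 = 0.846.

0.846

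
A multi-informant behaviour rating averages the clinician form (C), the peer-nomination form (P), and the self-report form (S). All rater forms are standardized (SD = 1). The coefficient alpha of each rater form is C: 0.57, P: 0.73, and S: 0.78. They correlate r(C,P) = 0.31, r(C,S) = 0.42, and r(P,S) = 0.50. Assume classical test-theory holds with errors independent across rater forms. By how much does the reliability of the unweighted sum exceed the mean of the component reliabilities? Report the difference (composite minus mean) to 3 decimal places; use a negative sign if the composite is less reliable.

Var(sum) = 3 + 2.46 = 5.46; true-score variance = 2.08 + 2.46 = 4.54; composite reliability = 0.8315.
Mean component reliability = 0.6933.
Difference = 0.8315 − 0.6933 = 0.138.

0.138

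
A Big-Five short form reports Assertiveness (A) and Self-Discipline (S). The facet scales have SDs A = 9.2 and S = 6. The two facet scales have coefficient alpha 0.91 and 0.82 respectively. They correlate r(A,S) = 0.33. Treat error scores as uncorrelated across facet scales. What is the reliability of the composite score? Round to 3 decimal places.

0.910

Var(A+S) = 9.2² + 6² + 2·[9.2·6·0.33] = 120.64 + 36.432 = 157.072.
Because errors are independent across components, Cov(Tᵢ,Tⱼ) = Cov(Xᵢ,Xⱼ); the off-diagonal part of the true-score variance is the same as above.
True-score variance = [9.2²·0.91 + 6²·0.82] + 36.432 = 106.542 + 36.432 = 142.974.
Reliability = 142.974 / 157.072 = 0.910.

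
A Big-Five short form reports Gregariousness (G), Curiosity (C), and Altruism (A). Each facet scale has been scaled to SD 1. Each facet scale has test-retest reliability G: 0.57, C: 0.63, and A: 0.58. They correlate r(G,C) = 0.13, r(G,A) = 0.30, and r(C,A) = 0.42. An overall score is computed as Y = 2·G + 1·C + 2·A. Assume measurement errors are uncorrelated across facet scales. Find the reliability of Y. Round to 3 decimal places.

0.723

Var(Y) = 2² + 1 + 2² + 2·[2·0.13 + 4·0.30 + 2·0.42] = 9 + 4.6 = 13.6.
Under uncorrelated errors the observed covariances equal the true-score covariances, so only the own-variance terms attenuate.
True-score variance = [2²·0.57 + 0.63 + 2²·0.58] + 4.6 = 5.23 + 4.6 = 9.83.
Reliability = 9.83 / 13.6 = 0.723.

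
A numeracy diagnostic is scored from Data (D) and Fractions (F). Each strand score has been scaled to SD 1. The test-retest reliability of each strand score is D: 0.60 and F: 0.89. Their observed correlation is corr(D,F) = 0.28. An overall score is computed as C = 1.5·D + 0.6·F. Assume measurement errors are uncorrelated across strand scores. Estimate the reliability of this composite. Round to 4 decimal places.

0.6983

Var(C) = 1.5² + 0.6² + 2·[0.9·0.28] = 2.61 + 0.504 = 3.114.
Under uncorrelated errors the observed covariances equal the true-score covariances, so only the own-variance terms attenuate.
True-score variance = [1.5²·0.60 + 0.6²·0.89] + 0.504 = 1.6704 + 0.504 = 2.1744.
Reliability = 2.1744 / 3.114 = 0.6983.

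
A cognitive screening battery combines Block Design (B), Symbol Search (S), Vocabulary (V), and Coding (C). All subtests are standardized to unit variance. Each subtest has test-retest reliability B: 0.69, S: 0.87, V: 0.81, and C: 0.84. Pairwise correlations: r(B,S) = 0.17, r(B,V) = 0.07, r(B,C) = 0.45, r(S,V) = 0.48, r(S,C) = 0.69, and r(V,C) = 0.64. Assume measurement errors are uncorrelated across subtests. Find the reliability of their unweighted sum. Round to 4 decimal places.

Var(B+S+V+C) = 4 + 2·[0.17 + 0.07 + 0.45 + 0.48 + 0.69 + 0.64] = 4 + 5 = 9.
With uncorrelated errors the cross-covariances are all true-score covariance, so they carry over unchanged; only the diagonal terms shrink to ρᵢσᵢ².
True-score variance = [0.69 + 0.87 + 0.81 + 0.84] + 5 = 3.21 + 5 = 8.21.
Reliability = 8.21 / 9 = 0.9122.

0.9122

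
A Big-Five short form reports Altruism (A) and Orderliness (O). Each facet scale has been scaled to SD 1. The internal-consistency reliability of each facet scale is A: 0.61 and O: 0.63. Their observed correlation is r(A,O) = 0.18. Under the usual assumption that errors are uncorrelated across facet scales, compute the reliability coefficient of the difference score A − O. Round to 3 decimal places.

Var(A−O) = 1 + 1 − 2·0.18 = 2 − 0.36 = 1.64.
Under uncorrelated errors the observed covariances equal the true-score covariances, so only the own-variance terms attenuate.
True-score variance = [0.61 + 0.63] − 0.36 = 1.24 − 0.36 = 0.88.
Reliability = 0.88 / 1.64 = 0.537.

0.537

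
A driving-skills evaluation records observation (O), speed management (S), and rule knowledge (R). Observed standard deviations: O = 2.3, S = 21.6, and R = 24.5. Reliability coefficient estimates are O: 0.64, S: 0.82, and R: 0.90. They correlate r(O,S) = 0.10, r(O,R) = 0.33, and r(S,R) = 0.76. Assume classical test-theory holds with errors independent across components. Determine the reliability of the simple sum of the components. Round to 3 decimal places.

0.924

Var(O+S+R) = 2.3² + 21.6² + 24.5² + 2·[2.3·21.6·0.10 + 2.3·24.5·0.33 + 21.6·24.5·0.76] = 1072.1 + 851.511 = 1923.61.
With uncorrelated errors the cross-covariances are all true-score covariance, so they carry over unchanged; only the diagonal terms shrink to ρᵢσᵢ².
True-score variance = [2.3²·0.64 + 21.6²·0.82 + 24.5²·0.90] + 851.511 = 926.19 + 851.511 = 1777.7.
Reliability = 1777.7 / 1923.61 = 0.924.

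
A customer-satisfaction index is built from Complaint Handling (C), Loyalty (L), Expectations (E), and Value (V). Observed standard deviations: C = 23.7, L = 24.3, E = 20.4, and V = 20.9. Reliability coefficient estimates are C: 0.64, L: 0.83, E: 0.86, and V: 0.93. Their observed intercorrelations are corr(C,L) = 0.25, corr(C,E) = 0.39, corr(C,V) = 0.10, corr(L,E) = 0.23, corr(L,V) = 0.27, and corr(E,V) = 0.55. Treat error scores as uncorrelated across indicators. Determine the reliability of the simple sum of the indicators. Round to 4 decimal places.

0.8954

Var(C+L+E+V) = 23.7² + 24.3² + 20.4² + 20.9² + 2·[23.7·24.3·0.25 + 23.7·20.4·0.39 + 23.7·20.9·0.10 + 24.3·20.4·0.23 + 24.3·20.9·0.27 + 20.4·20.9·0.55] = 2005.15 + 1735.41 = 3740.56.
Under uncorrelated errors the observed covariances equal the true-score covariances, so only the own-variance terms attenuate.
True-score variance = [23.7²·0.64 + 24.3²·0.83 + 20.4²·0.86 + 20.9²·0.93] + 1735.41 = 1613.72 + 1735.41 = 3349.13.
Reliability = 3349.13 / 3740.56 = 0.8954.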